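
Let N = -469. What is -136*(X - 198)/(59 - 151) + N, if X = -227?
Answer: -25237/23 ≈ -1097.3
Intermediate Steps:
-136*(X - 198)/(59 - 151) + N = -136*(-227 - 198)/(59 - 151) - 469 = -(-57800)/(-92) - 469 = -(-57800)*(-1)/92 - 469 = -136*425/92 - 469 = -14450/23 - 469 = -25237/23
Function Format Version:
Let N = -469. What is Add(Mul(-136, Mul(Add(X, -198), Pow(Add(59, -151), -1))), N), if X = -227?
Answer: Rational(-25237, 23) ≈ -1097.3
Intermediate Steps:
Add(Mul(-136, Mul(Add(X, -198), Pow(Add(59, -151), -1))), N) = Add(Mul(-136, Mul(Add(-227, -198), Pow(Add(59, -151), -1))), -469) = Add(Mul(-136, Mul(-425, Pow(-92, -1))), -469) = Add(Mul(-136, Mul(-425, Rational(-1, 92))), -469) = Add(Mul(-136, Rational(425, 92)), -469) = Add(Rational(-14450, 23), -469) = Rational(-25237, 23)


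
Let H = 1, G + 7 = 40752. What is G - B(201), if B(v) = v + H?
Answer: 40543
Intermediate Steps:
G = 40745 (G = -7 + 40752 = 40745)
B(v) = 1 + v (B(v) = v + 1 = 1 + v)
G - B(201) = 40745 - (1 + 201) = 40745 - 1*202 = 40745 - 202 = 40543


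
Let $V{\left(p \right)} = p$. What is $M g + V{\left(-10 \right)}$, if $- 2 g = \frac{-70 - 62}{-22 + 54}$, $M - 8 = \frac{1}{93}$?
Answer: $\frac{3235}{496} \approx 6.5222$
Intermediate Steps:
$M = \frac{745}{93}$ ($M = 8 + \frac{1}{93} = \frac{745}{93} \approx 8.0108$)
$g = \frac{33}{16}$ ($g = - \frac{\left(-70 - 62\right) \frac{1}{-22 + 54}}{2} = - \frac{\left(-132\right) \frac{1}{32}}{2} = \left(- \frac{1}{2}\right) \left(- \frac{33}{8}\right) = \frac{33}{16} \approx 2.0625$)
$M g + V{\left(-10 \right)} = \frac{745}{93} \cdot \frac{33}{16} - 10 = \frac{8195}{496} - 10 = \frac{3235}{496}$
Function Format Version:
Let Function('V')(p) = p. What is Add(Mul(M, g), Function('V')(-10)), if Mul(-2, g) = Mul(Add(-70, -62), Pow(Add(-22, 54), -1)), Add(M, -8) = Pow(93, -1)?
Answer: Rational(3235, 496) ≈ 6.5222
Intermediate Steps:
M = Rational(745, 93) (M = Add(8, Pow(93, -1)) = Add(8, Rational(1, 93)) = Rational(745, 93) ≈ 8.0108)
g = Rational(33, 16) (g = Mul(Rational(-1, 2), Mul(Add(-70, -62), Pow(Add(-22, 54), -1))) = Mul(Rational(-1, 2), Mul(-132, Pow(32, -1))) = Mul(Rational(-1, 2), Mul(-132, Rational(1, 32))) = Mul(Rational(-1, 2), Rational(-33, 8)) = Rational(33, 16) ≈ 2.0625)
Add(Mul(M, g), Function('V')(-10)) = Add(Mul(Rational(745, 93), Rational(33, 16)), -10) = Add(Rational(8195, 496), -10) = Rational(3235, 496)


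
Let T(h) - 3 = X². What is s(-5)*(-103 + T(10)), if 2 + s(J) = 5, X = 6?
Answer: -192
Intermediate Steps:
s(J) = 3 (s(J) = -2 + 5 = 3)
T(h) = 39 (T(h) = 3 + 6² = 3 + 36 = 39)
s(-5)*(-103 + T(10)) = 3*(-103 + 39) = 3*(-64) = -192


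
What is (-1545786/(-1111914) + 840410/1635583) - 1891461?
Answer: -191103321335012578/101034868659 ≈ -1.8915e+6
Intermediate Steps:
(-1545786/(-1111914) + 840410/1635583) - 1891461 = (-1545786*(-1/1111914) + 840410*(1/1635583)) - 1891461 = (85877/61773 + 840410/1635583) - 1891461 = 192373608221/101034868659 - 1891461 = -191103321335012578/101034868659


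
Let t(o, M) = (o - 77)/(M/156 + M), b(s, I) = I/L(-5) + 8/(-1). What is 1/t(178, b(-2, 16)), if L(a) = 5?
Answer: -314/6565 ≈ -0.047829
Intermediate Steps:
b(s, I) = -8 + I/5 (b(s, I) = I/5 + 8/(-1) = I*(⅕) + 8*(-1) = I/5 - 8 = -8 + I/5)
t(o, M) = 156*(-77 + o)/(157*M) (t(o, M) = (-77 + o)/(M*(1/156) + M) = (-77 + o)/(M/156 + M) = (-77 + o)/((157*M/156)) = (-77 + o)*(156/(157*M)) = 156*(-77 + o)/(157*M))
1/t(178, b(-2, 16)) = 1/(156*(-77 + 178)/(157*(-8 + (⅕)*16))) = 1/((156/157)*101/(-8 + 16/5)) = 1/((156/157)*101/(-24/5)) = 1/((156/157)*(-5/24)*101) = 1/(-6565/314) = -314/6565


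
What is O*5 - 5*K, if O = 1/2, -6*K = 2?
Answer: 25/6 ≈ 4.1667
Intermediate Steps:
K = -⅓ (K = -⅙*2 = -⅓ ≈ -0.33333)
O = ½ ≈ 0.50000
O*5 - 5*K = (½)*5 - 5*(-⅓) = 5/2 + 5/3 = 25/6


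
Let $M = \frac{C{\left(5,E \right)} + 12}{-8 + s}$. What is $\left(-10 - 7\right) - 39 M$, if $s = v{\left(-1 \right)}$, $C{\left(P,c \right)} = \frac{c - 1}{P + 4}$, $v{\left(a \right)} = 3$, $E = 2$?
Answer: $\frac{1162}{15} \approx 77.467$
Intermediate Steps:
$C{\left(P,c \right)} = \frac{-1 + c}{4 + P}$
$s = 3$
$M = - \frac{109}{45}$ ($M = \frac{\frac{-1 + 2}{4 + 5} + 12}{-8 + 3} = \frac{\frac{1}{9} \cdot 1 + 12}{-5} = \left(\frac{1}{9} \cdot 1 + 12\right) \left(- \frac{1}{5}\right) = \left(\frac{1}{9} + 12\right) \left(- \frac{1}{5}\right) = \frac{109}{9} \left(- \frac{1}{5}\right) = - \frac{109}{45} \approx -2.4222$)
$\left(-10 - 7\right) - 39 M = \left(-10 - 7\right) - - \frac{1417}{15} = \left(-10 - 7\right) + \frac{1417}{15} = -17 + \frac{1417}{15} = \frac{1162}{15}$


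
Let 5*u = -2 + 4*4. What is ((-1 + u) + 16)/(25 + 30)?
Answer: 89/275 ≈ 0.32364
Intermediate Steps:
u = 14/5 (u = (-2 + 4*4)/5 = (-2 + 16)/5 = (⅕)*14 = 14/5 ≈ 2.8000)
((-1 + u) + 16)/(25 + 30) = ((-1 + 14/5) + 16)/(25 + 30) = (9/5 + 16)/55 = (1/55)*(89/5) = 89/275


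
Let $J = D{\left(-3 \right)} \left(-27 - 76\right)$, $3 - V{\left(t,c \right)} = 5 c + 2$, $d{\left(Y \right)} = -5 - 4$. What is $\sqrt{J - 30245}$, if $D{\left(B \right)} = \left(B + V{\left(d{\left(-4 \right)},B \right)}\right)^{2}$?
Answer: $38 i \sqrt{33} \approx 218.29 i$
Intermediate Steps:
$d{\left(Y \right)} = -9$ ($d{\left(Y \right)} = -5 - 4 = -9$)
$V{\left(t,c \right)} = 1 - 5 c$ ($V{\left(t,c \right)} = 3 - \left(5 c + 2\right) = 3 - \left(2 + 5 c\right) = 1 - 5 c$)
$D{\left(B \right)} = \left(1 - 4 B\right)^{2}$ ($D{\left(B \right)} = \left(B - \left(-1 + 5 B\right)\right)^{2} = \left(1 - 4 B\right)^{2}$)
$J = -17407$ ($J = \left(-1 + 4 \left(-3\right)\right)^{2} \left(-27 - 76\right) = \left(-1 - 12\right)^{2} \left(-103\right) = \left(-13\right)^{2} \left(-103\right) = 169 \left(-103\right) = -17407$)
$\sqrt{J - 30245} = \sqrt{-17407 - 30245} = \sqrt{-47652} = 38 i \sqrt{33}$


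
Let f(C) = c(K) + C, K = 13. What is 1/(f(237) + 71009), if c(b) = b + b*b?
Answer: 1/71428 ≈ 1.4000e-5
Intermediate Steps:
c(b) = b + b**2
f(C) = 182 + C (f(C) = 13*(1 + 13) + C = 13*14 + C = 182 + C)
1/(f(237) + 71009) = 1/((182 + 237) + 71009) = 1/(419 + 71009) = 1/71428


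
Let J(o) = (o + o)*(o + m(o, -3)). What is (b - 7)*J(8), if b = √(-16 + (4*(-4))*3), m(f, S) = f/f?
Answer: -1008 + 1152*I ≈ -1008.0 + 1152.0*I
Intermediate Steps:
m(f, S) = 1
J(o) = 2*o*(1 + o) (J(o) = (o + o)*(o + 1) = (2*o)*(1 + o) = 2*o*(1 + o))
b = 8*I (b = √(-16 - 16*3) = √(-16 - 48) = √(-64) = 8*I ≈ 8.0*I)
(b - 7)*J(8) = (8*I - 7)*(2*8*(1 + 8)) = (-7 + 8*I)*(2*8*9) = (-7 + 8*I)*144 = -1008 + 1152*I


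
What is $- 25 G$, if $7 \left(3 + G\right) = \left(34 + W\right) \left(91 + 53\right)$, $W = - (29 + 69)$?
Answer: $\frac{230925}{7} \approx 32989.0$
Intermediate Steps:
$W = -98$ ($W = \left(-1\right) 98 = -98$)
$G = - \frac{9237}{7}$ ($G = -3 + \frac{\left(34 - 98\right) \left(91 + 53\right)}{7} = -3 + \frac{\left(-64\right) 144}{7} = -3 + \frac{1}{7} \left(-9216\right) = -3 - \frac{9216}{7} = - \frac{9237}{7} \approx -1319.6$)
$- 25 G = \left(-25\right) \left(- \frac{9237}{7}\right) = \frac{230925}{7}$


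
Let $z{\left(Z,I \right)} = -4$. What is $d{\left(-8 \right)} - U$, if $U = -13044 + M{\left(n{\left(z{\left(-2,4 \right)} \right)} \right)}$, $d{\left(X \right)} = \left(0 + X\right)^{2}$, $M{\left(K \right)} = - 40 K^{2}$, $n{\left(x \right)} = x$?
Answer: $13748$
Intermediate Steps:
$d{\left(X \right)} = X^{2}$
$U = -13684$ ($U = -13044 - 40 \left(-4\right)^{2} = -13044 - 640 = -13684$)
$d{\left(-8 \right)} - U = \left(-8\right)^{2} - -13684 = 64 + 13684 = 13748$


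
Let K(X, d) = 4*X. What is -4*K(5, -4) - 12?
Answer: -92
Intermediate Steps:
-4*K(5, -4) - 12 = -16*5 - 12 = -4*20 - 12 = -80 - 12 = -92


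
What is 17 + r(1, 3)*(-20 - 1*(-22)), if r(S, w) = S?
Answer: 19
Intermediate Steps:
17 + r(1, 3)*(-20 - 1*(-22)) = 17 + 1*(-20 - 1*(-22)) = 17 + 1*(-20 + 22) = 17 + 1*2 = 17 + 2 = 19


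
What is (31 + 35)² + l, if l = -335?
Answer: 4021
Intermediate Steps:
(31 + 35)² + l = (31 + 35)² - 335 = 66² - 335 = 4356 - 335 = 4021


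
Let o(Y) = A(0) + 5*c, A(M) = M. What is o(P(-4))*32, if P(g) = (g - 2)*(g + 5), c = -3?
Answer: -480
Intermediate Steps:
P(g) = (-2 + g)*(5 + g)
o(Y) = -15 (o(Y) = 0 + 5*(-3) = 0 - 15 = -15)
o(P(-4))*32 = -15*32 = -480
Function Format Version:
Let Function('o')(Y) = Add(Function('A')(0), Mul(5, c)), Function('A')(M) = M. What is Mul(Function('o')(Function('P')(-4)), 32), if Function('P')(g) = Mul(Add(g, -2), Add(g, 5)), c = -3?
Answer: -480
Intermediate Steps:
Function('P')(g) = Mul(Add(-2, g), Add(5, g))
Function('o')(Y) = -15 (Function('o')(Y) = Add(0, Mul(5, -3)) = Add(0, -15) = -15)
Mul(Function('o')(Function('P')(-4)), 32) = Mul(-15, 32) = -480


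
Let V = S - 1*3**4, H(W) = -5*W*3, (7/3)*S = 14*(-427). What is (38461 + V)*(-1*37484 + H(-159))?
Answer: -1257175982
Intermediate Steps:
S = -2562 (S = 3*(14*(-427))/7 = (3/7)*(-5978) = -2562)
H(W) = -15*W
V = -2643 (V = -2562 - 1*3**4 = -2562 - 1*81 = -2562 - 81 = -2643)
(38461 + V)*(-1*37484 + H(-159)) = (38461 - 2643)*(-1*37484 - 15*(-159)) = 35818*(-37484 + 2385) = 35818*(-35099) = -1257175982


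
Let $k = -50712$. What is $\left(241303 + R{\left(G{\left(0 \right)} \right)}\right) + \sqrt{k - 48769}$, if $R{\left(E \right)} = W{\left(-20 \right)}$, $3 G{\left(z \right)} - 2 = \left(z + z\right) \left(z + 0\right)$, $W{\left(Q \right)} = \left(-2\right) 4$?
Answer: $241295 + i \sqrt{99481} \approx 2.413 \cdot 10^{5} + 315.41 i$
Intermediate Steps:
$W{\left(Q \right)} = -8$
$G{\left(z \right)} = \frac{2}{3} + \frac{2 z^{2}}{3}$ ($G{\left(z \right)} = \frac{2}{3} + \frac{\left(z + z\right) \left(z + 0\right)}{3} = \frac{2}{3} + \frac{2 z z}{3} = \frac{2}{3} + \frac{2 z^{2}}{3}$)
$R{\left(E \right)} = -8$
$\left(241303 + R{\left(G{\left(0 \right)} \right)}\right) + \sqrt{k - 48769} = \left(241303 - 8\right) + \sqrt{-50712 - 48769} = 241295 + \sqrt{-99481} = 241295 + i \sqrt{99481}$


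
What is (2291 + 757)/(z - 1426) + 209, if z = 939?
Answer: 98735/487 ≈ 202.74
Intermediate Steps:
(2291 + 757)/(z - 1426) + 209 = (2291 + 757)/(939 - 1426) + 209 = 3048/(-487) + 209 = 3048*(-1/487) + 209 = -3048/487 + 209 = 98735/487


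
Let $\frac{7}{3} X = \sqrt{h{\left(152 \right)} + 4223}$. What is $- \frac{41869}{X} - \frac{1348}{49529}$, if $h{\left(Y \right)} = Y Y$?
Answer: $- \frac{1348}{49529} - \frac{293083 \sqrt{27327}}{81981} \approx -591.01$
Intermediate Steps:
$h{\left(Y \right)} = Y^{2}$
$X = \frac{3 \sqrt{27327}}{7}$ ($X = \frac{3 \sqrt{152^{2} + 4223}}{7} = \frac{3 \sqrt{23104 + 4223}}{7} = \frac{3 \sqrt{27327}}{7} \approx 70.847$)
$- \frac{41869}{X} - \frac{1348}{49529} = - \frac{41869}{\frac{3}{7} \sqrt{27327}} - \frac{1348}{49529} = - 41869 \frac{7 \sqrt{27327}}{81981} - \frac{1348}{49529} = - \frac{293083 \sqrt{27327}}{81981} - \frac{1348}{49529} = - \frac{1348}{49529} - \frac{293083 \sqrt{27327}}{81981}$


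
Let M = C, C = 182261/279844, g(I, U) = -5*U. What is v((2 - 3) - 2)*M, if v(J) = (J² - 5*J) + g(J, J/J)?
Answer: 3462959/279844 ≈ 12.375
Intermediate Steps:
C = 182261/279844 (C = 182261*(1/279844) = 182261/279844 ≈ 0.65129)
v(J) = -5 + J² - 5*J (v(J) = (J² - 5*J) - 5*J/J = (J² - 5*J) - 5*1 = (J² - 5*J) - 5 = -5 + J² - 5*J)
M = 182261/279844 ≈ 0.65129
v((2 - 3) - 2)*M = (-5 + ((2 - 3) - 2)² - 5*((2 - 3) - 2))*(182261/279844) = (-5 + (-1 - 2)² - 5*(-1 - 2))*(182261/279844) = (-5 + (-3)² - 5*(-3))*(182261/279844) = (-5 + 9 + 15)*(182261/279844) = 19*(182261/279844) = 3462959/279844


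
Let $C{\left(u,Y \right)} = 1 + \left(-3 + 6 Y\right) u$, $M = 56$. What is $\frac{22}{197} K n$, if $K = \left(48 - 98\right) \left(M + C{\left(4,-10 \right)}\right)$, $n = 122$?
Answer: $\frac{26169000}{197} \approx 1.3284 \cdot 10^{5}$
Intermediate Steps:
$C{\left(u,Y \right)} = 1 + u \left(-3 + 6 Y\right)$
$K = 9750$ ($K = \left(48 - 98\right) \left(56 + \left(1 - 12 + 6 \left(-10\right) 4\right)\right) = - 50 \left(56 - 251\right) = \left(-50\right) \left(-195\right) = 9750$)
$\frac{22}{197} K n = \frac{22}{197} \cdot 9750 \cdot 122 = \frac{214500}{197} \cdot 122 = \frac{26169000}{197}$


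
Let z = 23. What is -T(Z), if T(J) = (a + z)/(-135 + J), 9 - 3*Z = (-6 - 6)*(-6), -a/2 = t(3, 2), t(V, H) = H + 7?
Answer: 5/156 ≈ 0.032051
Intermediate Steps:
t(V, H) = 7 + H
a = -18 (a = -2*(7 + 2) = -2*9 = -18)
Z = -21 (Z = 3 - (-6 - 6)*(-6)/3 = 3 - (-4)*(-6) = 3 - 1/3*72 = 3 - 24 = -21)
T(J) = 5/(-135 + J) (T(J) = (-18 + 23)/(-135 + J) = 5/(-135 + J))
-T(Z) = -5/(-135 - 21) = -5/(-156) = -5*(-1)/156 = -1*(-5/156) = 5/156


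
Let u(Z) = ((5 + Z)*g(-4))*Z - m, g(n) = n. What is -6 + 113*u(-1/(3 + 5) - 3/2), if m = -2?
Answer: 43183/16 ≈ 2698.9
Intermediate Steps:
u(Z) = 2 + Z*(-20 - 4*Z) (u(Z) = ((5 + Z)*(-4))*Z - 1*(-2) = (-20 - 4*Z)*Z + 2 = Z*(-20 - 4*Z) + 2 = 2 + Z*(-20 - 4*Z))
-6 + 113*u(-1/(3 + 5) - 3/2) = -6 + 113*(2 - 20*(-1/(3 + 5) - 3/2) - 4*(-1/(3 + 5) - 3/2)**2) = -6 + 113*(2 - 20*(-1/8 - 3*1/2) - 4*(-1/8 - 3*1/2)**2) = -6 + 113*(2 - 20*(-1*1/8 - 3/2) - 4*(-1*1/8 - 3/2)**2) = -6 + 113*(2 - 20*(-1/8 - 3/2) - 4*(-1/8 - 3/2)**2) = -6 + 113*(2 - 20*(-13/8) - 4*(-13/8)**2) = -6 + 113*(2 + 65/2 - 4*169/64) = -6 + 113*(2 + 65/2 - 169/16) = -6 + 113*(383/16) = -6 + 43279/16 = 43183/16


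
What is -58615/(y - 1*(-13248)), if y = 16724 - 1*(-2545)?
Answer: -58615/32517 ≈ -1.8026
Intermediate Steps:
y = 19269 (y = 16724 + 2545 = 19269)
-58615/(y - 1*(-13248)) = -58615/(19269 - 1*(-13248)) = -58615/(19269 + 13248) = -58615/32517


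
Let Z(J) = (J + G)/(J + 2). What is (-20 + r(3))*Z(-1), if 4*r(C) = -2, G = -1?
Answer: 41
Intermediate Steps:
r(C) = -½ (r(C) = (¼)*(-2) = -½)
Z(J) = (-1 + J)/(2 + J) (Z(J) = (J - 1)/(J + 2) = (-1 + J)/(2 + J))
(-20 + r(3))*Z(-1) = (-20 - ½)*((-1 - 1)/(2 - 1)) = -41*(-2)/(2*1) = -41*(-2)/2 = -41/2*(-2) = 41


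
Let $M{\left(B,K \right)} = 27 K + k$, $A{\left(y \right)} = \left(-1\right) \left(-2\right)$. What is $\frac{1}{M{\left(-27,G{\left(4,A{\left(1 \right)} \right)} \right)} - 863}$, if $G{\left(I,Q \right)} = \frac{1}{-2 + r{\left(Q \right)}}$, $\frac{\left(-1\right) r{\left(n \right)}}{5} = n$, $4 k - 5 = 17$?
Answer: $- \frac{4}{3439} \approx -0.0011631$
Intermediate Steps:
$k = \frac{11}{2}$ ($k = \frac{5}{4} + \frac{1}{4} \cdot 17 = \frac{5}{4} + \frac{17}{4} = \frac{11}{2} \approx 5.5$)
$A{\left(y \right)} = 2$
$r{\left(n \right)} = - 5 n$
$G{\left(I,Q \right)} = \frac{1}{-2 - 5 Q}$
$M{\left(B,K \right)} = \frac{11}{2} + 27 K$ ($M{\left(B,K \right)} = 27 K + \frac{11}{2} = \frac{11}{2} + 27 K$)
$\frac{1}{M{\left(-27,G{\left(4,A{\left(1 \right)} \right)} \right)} - 863} = \frac{1}{\left(\frac{11}{2} + 27 \left(- \frac{1}{2 + 5 \cdot 2}\right)\right) - 863} = \frac{1}{\left(\frac{11}{2} + 27 \left(- \frac{1}{2 + 10}\right)\right) - 863} = \frac{1}{\left(\frac{11}{2} + 27 \left(- \frac{1}{12}\right)\right) - 863} = \frac{1}{\left(\frac{11}{2} - \frac{9}{4}\right) - 863} = \frac{1}{\frac{13}{4} - 863} = \frac{1}{- \frac{3439}{4}} = - \frac{4}{3439}$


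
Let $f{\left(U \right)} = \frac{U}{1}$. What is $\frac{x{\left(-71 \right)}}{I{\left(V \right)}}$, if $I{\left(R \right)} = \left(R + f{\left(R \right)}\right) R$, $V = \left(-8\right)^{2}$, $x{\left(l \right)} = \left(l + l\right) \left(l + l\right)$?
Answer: $\frac{5041}{2048} \approx 2.4614$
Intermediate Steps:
$x{\left(l \right)} = 4 l^{2}$ ($x{\left(l \right)} = 2 l 2 l = 4 l^{2}$)
$f{\left(U \right)} = U$ ($f{\left(U \right)} = U 1 = U$)
$V = 64$
$I{\left(R \right)} = 2 R^{2}$ ($I{\left(R \right)} = \left(R + R\right) R = 2 R R = 2 R^{2}$)
$\frac{x{\left(-71 \right)}}{I{\left(V \right)}} = \frac{4 \left(-71\right)^{2}}{2 \cdot 64^{2}} = \frac{4 \cdot 5041}{2 \cdot 4096} = \frac{20164}{8192} = 20164 \cdot \frac{1}{8192} = \frac{5041}{2048}$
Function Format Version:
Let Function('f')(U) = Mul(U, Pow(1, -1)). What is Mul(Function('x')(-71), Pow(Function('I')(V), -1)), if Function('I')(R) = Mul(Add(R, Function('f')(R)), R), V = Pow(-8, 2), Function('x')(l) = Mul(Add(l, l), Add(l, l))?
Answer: Rational(5041, 2048) ≈ 2.4614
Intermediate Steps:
Function('x')(l) = Mul(4, Pow(l, 2)) (Function('x')(l) = Mul(Mul(2, l), Mul(2, l)) = Mul(4, Pow(l, 2)))
Function('f')(U) = U (Function('f')(U) = Mul(U, 1) = U)
V = 64
Function('I')(R) = Mul(2, Pow(R, 2)) (Function('I')(R) = Mul(Add(R, R), R) = Mul(Mul(2, R), R) = Mul(2, Pow(R, 2)))
Mul(Function('x')(-71), Pow(Function('I')(V), -1)) = Mul(Mul(4, Pow(-71, 2)), Pow(Mul(2, Pow(64, 2)), -1)) = Mul(Mul(4, 5041), Pow(Mul(2, 4096), -1)) = Mul(20164, Pow(8192, -1)) = Mul(20164, Rational(1, 8192)) = Rational(5041, 2048)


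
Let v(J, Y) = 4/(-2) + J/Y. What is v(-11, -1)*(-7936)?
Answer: -71424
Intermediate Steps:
v(J, Y) = -2 + J/Y (v(J, Y) = 4*(-½) + J/Y = -2 + J/Y)
v(-11, -1)*(-7936) = (-2 - 11/(-1))*(-7936) = (-2 - 11*(-1))*(-7936) = (-2 + 11)*(-7936) = 9*(-7936) = -71424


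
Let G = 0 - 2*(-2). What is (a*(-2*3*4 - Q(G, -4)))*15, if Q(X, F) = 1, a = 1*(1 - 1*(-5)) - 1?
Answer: -1875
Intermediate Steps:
a = 5 (a = 1*(1 + 5) - 1 = 1*6 - 1 = 6 - 1 = 5)
G = 4 (G = 0 + 4 = 4)
(a*(-2*3*4 - Q(G, -4)))*15 = (5*(-2*3*4 - 1*1))*15 = (5*(-6*4 - 1))*15 = (5*(-24 - 1))*15 = (5*(-25))*15 = -125*15 = -1875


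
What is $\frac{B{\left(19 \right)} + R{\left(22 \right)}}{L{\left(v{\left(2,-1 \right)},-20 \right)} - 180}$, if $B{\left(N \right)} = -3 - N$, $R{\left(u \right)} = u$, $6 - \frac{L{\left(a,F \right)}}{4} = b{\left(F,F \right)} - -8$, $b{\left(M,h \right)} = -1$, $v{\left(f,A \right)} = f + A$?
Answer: $0$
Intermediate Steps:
$v{\left(f,A \right)} = A + f$
$L{\left(a,F \right)} = -4$ ($L{\left(a,F \right)} = 24 - 4 \left(-1 - -8\right) = 24 - 4 \left(-1 + 8\right) = 24 - 28 = -4$)
$\frac{B{\left(19 \right)} + R{\left(22 \right)}}{L{\left(v{\left(2,-1 \right)},-20 \right)} - 180} = \frac{\left(-3 - 19\right) + 22}{-4 - 180} = \frac{\left(-3 - 19\right) + 22}{-184} = \left(-22 + 22\right) \left(- \frac{1}{184}\right) = 0 \left(- \frac{1}{184}\right) = 0$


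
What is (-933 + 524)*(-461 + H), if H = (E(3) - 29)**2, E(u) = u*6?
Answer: 139060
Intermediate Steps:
E(u) = 6*u
H = 121 (H = (6*3 - 29)**2 = (18 - 29)**2 = (-11)**2 = 121)
(-933 + 524)*(-461 + H) = (-933 + 524)*(-461 + 121) = -409*(-340) = 139060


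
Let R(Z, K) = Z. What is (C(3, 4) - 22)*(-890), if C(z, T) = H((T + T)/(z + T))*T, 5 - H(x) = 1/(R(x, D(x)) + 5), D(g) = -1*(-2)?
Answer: 101460/43 ≈ 2359.5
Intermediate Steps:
D(g) = 2
H(x) = 5 - 1/(5 + x) (H(x) = 5 - 1/(x + 5) = 5 - 1/(5 + x))
C(z, T) = T*(24 + 10*T/(T + z))/(5 + 2*T/(T + z)) (C(z, T) = ((24 + 5*((T + T)/(z + T)))/(5 + (T + T)/(z + T)))*T = ((24 + 5*((2*T)/(T + z)))/(5 + (2*T)/(T + z)))*T = ((24 + 5*(2*T/(T + z)))/(5 + 2*T/(T + z)))*T = ((24 + 10*T/(T + z))/(5 + 2*T/(T + z)))*T = T*(24 + 10*T/(T + z))/(5 + 2*T/(T + z)))
(C(3, 4) - 22)*(-890) = (2*4*(12*3 + 17*4)/(5*3 + 7*4) - 22)*(-890) = (2*4*(36 + 68)/(15 + 28) - 22)*(-890) = (2*4*104/43 - 22)*(-890) = (2*4*(1/43)*104 - 22)*(-890) = (832/43 - 22)*(-890) = -114/43*(-890) = 101460/43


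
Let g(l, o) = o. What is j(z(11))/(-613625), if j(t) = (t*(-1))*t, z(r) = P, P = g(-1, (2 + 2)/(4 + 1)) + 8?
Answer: 1936/15340625 ≈ 0.00012620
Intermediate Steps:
P = 44/5 (P = (2 + 2)/(4 + 1) + 8 = 4/5 + 8 = 44/5 ≈ 8.8000)
z(r) = 44/5
j(t) = -t**2 (j(t) = (-t)*t = -t**2)
j(z(11))/(-613625) = -(44/5)**2/(-613625) = -1*1936/25*(-1/613625) = -1936/25*(-1/613625) = 1936/15340625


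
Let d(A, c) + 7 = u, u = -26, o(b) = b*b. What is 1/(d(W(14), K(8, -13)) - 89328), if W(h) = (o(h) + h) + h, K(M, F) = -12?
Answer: -1/89361 ≈ -1.1191e-5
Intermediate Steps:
o(b) = b²
W(h) = h² + 2*h (W(h) = (h² + h) + h = (h + h²) + h = h² + 2*h)
d(A, c) = -33 (d(A, c) = -7 - 26 = -33)
1/(d(W(14), K(8, -13)) - 89328) = 1/(-33 - 89328) = 1/(-89361) = -1/89361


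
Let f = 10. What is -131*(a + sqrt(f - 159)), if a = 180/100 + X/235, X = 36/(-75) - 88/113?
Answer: -156075889/663875 - 131*I*sqrt(149) ≈ -235.1 - 1599.1*I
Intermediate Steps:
X = -3556/2825 (X = 36*(-1/75) - 88*1/113 = -12/25 - 88/113 = -3556/2825 ≈ -1.2588)
a = 1191419/663875 (a = 180/100 - 3556/2825/235 = 180*(1/100) - 3556/2825*1/235 = 9/5 - 3556/663875 = 1191419/663875 ≈ 1.7946)
-131*(a + sqrt(f - 159)) = -131*(1191419/663875 + sqrt(10 - 159)) = -131*(1191419/663875 + sqrt(-149)) = -131*(1191419/663875 + I*sqrt(149)) = -156075889/663875 - 131*I*sqrt(149)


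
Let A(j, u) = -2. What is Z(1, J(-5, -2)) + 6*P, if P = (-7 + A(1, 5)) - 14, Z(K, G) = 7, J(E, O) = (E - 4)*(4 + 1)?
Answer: -131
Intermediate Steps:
J(E, O) = -20 + 5*E (J(E, O) = (-4 + E)*5 = -20 + 5*E)
P = -23 (P = (-7 - 2) - 14 = -9 - 14 = -23)
Z(1, J(-5, -2)) + 6*P = 7 + 6*(-23) = 7 - 138 = -131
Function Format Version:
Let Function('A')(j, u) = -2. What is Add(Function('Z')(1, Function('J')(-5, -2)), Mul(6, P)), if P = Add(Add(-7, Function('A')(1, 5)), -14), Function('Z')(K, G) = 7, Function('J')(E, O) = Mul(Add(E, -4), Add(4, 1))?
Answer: -131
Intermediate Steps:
Function('J')(E, O) = Add(-20, Mul(5, E)) (Function('J')(E, O) = Mul(Add(-4, E), 5) = Add(-20, Mul(5, E)))
P = -23 (P = Add(Add(-7, -2), -14) = Add(-9, -14) = -23)
Add(Function('Z')(1, Function('J')(-5, -2)), Mul(6, P)) = Add(7, Mul(6, -23)) = Add(7, -138) = -131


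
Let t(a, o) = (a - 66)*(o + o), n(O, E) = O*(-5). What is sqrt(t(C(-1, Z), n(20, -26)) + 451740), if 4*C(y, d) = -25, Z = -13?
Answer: sqrt(466190) ≈ 682.78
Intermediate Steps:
n(O, E) = -5*O
C(y, d) = -25/4 (C(y, d) = (1/4)*(-25) = -25/4)
t(a, o) = 2*o*(-66 + a) (t(a, o) = (-66 + a)*(2*o) = 2*o*(-66 + a))
sqrt(t(C(-1, Z), n(20, -26)) + 451740) = sqrt(2*(-5*20)*(-66 - 25/4) + 451740) = sqrt(2*(-100)*(-289/4) + 451740) = sqrt(14450 + 451740) = sqrt(466190)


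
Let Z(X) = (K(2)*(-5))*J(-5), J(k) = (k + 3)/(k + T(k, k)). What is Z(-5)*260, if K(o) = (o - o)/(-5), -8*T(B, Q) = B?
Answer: 0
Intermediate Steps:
T(B, Q) = -B/8
J(k) = 8*(3 + k)/(7*k) (J(k) = (k + 3)/(k - k/8) = (3 + k)/((7*k/8)) = (3 + k)*(8/(7*k)) = 8*(3 + k)/(7*k))
K(o) = 0 (K(o) = 0*(-⅕) = 0)
Z(X) = 0 (Z(X) = (0*(-5))*((8/7)*(3 - 5)/(-5)) = 0*((8/7)*(-⅕)*(-2)) = 0*(16/35) = 0)
Z(-5)*260 = 0*260 = 0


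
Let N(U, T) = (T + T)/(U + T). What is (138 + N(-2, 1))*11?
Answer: 1496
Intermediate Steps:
N(U, T) = 2*T/(T + U) (N(U, T) = (2*T)/(T + U) = 2*T/(T + U))
(138 + N(-2, 1))*11 = (138 + 2*1/(1 - 2))*11 = (138 + 2*1/(-1))*11 = (138 + 2*1*(-1))*11 = (138 - 2)*11 = 136*11 = 1496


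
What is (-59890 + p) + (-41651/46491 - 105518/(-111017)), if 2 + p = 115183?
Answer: 285373241535248/5161291347 ≈ 55291.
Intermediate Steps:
p = 115181 (p = -2 + 115183 = 115181)
(-59890 + p) + (-41651/46491 - 105518/(-111017)) = (-59890 + 115181) + (-41651/46491 - 105518/(-111017)) = 55291 + (-41651*1/46491 - 105518*(-1/111017)) = 55291 + (-41651/46491 + 105518/111017) = 55291 + 281668271/5161291347 = 285373241535248/5161291347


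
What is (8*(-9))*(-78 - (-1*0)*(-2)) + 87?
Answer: 5703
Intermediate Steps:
(8*(-9))*(-78 - (-1*0)*(-2)) + 87 = -72*(-78 - 0*(-2)) + 87 = -72*(-78 - 1*0) + 87 = -72*(-78 + 0) + 87 = -72*(-78) + 87 = 5616 + 87 = 5703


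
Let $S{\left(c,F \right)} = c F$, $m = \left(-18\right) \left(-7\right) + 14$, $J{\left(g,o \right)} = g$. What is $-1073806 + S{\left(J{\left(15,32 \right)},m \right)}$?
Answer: $-1071706$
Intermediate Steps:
$m = 140$ ($m = 126 + 14 = 140$)
$S{\left(c,F \right)} = F c$
$-1073806 + S{\left(J{\left(15,32 \right)},m \right)} = -1073806 + 140 \cdot 15 = -1073806 + 2100 = -1071706$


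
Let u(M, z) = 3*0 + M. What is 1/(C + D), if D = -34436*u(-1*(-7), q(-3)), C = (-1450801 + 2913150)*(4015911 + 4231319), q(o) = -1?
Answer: 1/12060328302218 ≈ 8.2917e-14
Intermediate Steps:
C = 12060328543270 (C = 1462349*8247230 = 12060328543270)
u(M, z) = M (u(M, z) = 0 + M = M)
D = -241052 (D = -(-34436)*(-7) = -34436*7 = -241052)
1/(C + D) = 1/(12060328543270 - 241052) = 1/12060328302218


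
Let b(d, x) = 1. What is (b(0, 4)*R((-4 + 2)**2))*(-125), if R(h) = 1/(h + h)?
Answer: -125/8 ≈ -15.625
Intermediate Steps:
R(h) = 1/(2*h)
(b(0, 4)*R((-4 + 2)**2))*(-125) = (1*(1/(2*((-4 + 2)**2))))*(-125) = (1*(1/(2*((-2)**2))))*(-125) = (1*((1/2)/4))*(-125) = (1*((1/2)*(1/4)))*(-125) = (1*(1/8))*(-125) = (1/8)*(-125) = -125/8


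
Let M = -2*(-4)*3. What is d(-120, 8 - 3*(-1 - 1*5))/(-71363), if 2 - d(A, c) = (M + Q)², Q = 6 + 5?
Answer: 1223/71363 ≈ 0.017138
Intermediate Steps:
M = 24 (M = 8*3 = 24)
Q = 11
d(A, c) = -1223 (d(A, c) = 2 - (24 + 11)² = 2 - 1*35² = 2 - 1*1225 = 2 - 1225 = -1223)
d(-120, 8 - 3*(-1 - 1*5))/(-71363) = -1223/(-71363) = -1223*(-1/71363) = 1223/71363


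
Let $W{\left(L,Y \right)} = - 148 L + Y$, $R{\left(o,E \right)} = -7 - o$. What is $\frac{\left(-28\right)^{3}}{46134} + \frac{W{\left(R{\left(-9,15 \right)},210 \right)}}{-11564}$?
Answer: $- \frac{62471351}{133373394} \approx -0.46839$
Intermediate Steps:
$W{\left(L,Y \right)} = Y - 148 L$
$\frac{\left(-28\right)^{3}}{46134} + \frac{W{\left(R{\left(-9,15 \right)},210 \right)}}{-11564} = \frac{\left(-28\right)^{3}}{46134} + \frac{210 - 148 \left(-7 - -9\right)}{-11564} = \left(-21952\right) \frac{1}{46134} + \left(210 - 148 \left(-7 + 9\right)\right) \left(- \frac{1}{11564}\right) = - \frac{10976}{23067} + \left(210 - 296\right) \left(- \frac{1}{11564}\right) = - \frac{10976}{23067} - - \frac{43}{5782} = - \frac{10976}{23067} + \frac{43}{5782} = - \frac{62471351}{133373394}$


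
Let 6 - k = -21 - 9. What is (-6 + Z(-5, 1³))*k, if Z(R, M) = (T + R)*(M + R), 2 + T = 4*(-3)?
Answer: 2520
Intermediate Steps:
T = -14 (T = -2 + 4*(-3) = -2 - 12 = -14)
k = 36 (k = 6 - (-21 - 9) = 6 - 1*(-30) = 6 + 30 = 36)
Z(R, M) = (-14 + R)*(M + R)
(-6 + Z(-5, 1³))*k = (-6 + ((-5)² - 14*1³ - 14*(-5) + 1³*(-5)))*36 = (-6 + (25 - 14*1 + 70 + 1*(-5)))*36 = (-6 + (25 - 14 + 70 - 5))*36 = (-6 + 76)*36 = 70*36 = 2520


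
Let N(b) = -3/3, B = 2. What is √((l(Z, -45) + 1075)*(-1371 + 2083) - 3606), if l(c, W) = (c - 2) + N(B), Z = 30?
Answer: √781018 ≈ 883.75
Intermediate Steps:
N(b) = -1 (N(b) = -3*⅓ = -1)
l(c, W) = -3 + c (l(c, W) = (c - 2) - 1 = (-2 + c) - 1 = -3 + c)
√((l(Z, -45) + 1075)*(-1371 + 2083) - 3606) = √(((-3 + 30) + 1075)*(-1371 + 2083) - 3606) = √((27 + 1075)*712 - 3606) = √(1102*712 - 3606) = √(784624 - 3606) = √781018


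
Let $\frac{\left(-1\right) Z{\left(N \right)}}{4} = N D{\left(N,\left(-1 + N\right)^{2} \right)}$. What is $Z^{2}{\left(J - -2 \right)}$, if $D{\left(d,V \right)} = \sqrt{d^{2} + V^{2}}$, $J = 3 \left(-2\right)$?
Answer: $164096$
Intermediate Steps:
$J = -6$
$D{\left(d,V \right)} = \sqrt{V^{2} + d^{2}}$
$Z{\left(N \right)} = - 4 N \sqrt{N^{2} + \left(-1 + N\right)^{4}}$ ($Z{\left(N \right)} = - 4 N \sqrt{\left(\left(-1 + N\right)^{2}\right)^{2} + N^{2}} = - 4 N \sqrt{\left(-1 + N\right)^{4} + N^{2}} = - 4 N \sqrt{N^{2} + \left(-1 + N\right)^{4}}$)
$Z^{2}{\left(J - -2 \right)} = \left(- 4 \left(-6 - -2\right) \sqrt{\left(-6 - -2\right)^{2} + \left(-1 - 4\right)^{4}}\right)^{2} = \left(- 4 \left(-6 + 2\right) \sqrt{\left(-6 + 2\right)^{2} + \left(-1 + \left(-6 + 2\right)\right)^{4}}\right)^{2} = \left(\left(-4\right) \left(-4\right) \sqrt{\left(-4\right)^{2} + \left(-1 - 4\right)^{4}}\right)^{2} = \left(\left(-4\right) \left(-4\right) \sqrt{16 + \left(-5\right)^{4}}\right)^{2} = \left(\left(-4\right) \left(-4\right) \sqrt{16 + 625}\right)^{2} = \left(\left(-4\right) \left(-4\right) \sqrt{641}\right)^{2} = \left(16 \sqrt{641}\right)^{2} = 164096$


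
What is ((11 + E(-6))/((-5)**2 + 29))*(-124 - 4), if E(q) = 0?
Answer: -704/27 ≈ -26.074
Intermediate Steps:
((11 + E(-6))/((-5)**2 + 29))*(-124 - 4) = ((11 + 0)/((-5)**2 + 29))*(-124 - 4) = (11/(25 + 29))*(-128) = (11/54)*(-128) = -704/27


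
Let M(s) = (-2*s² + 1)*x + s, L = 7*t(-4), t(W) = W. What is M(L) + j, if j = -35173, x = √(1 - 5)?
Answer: -35201 - 3134*I ≈ -35201.0 - 3134.0*I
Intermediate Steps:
x = 2*I (x = √(-4) = 2*I ≈ 2.0*I)
L = -28 (L = 7*(-4) = -28)
M(s) = s + 2*I*(1 - 2*s²) (M(s) = (-2*s² + 1)*(2*I) + s = (1 - 2*s²)*(2*I) + s = 2*I*(1 - 2*s²) + s = s + 2*I*(1 - 2*s²))
M(L) + j = (-28 + 2*I - 4*I*(-28)²) - 35173 = (-28 + 2*I - 4*I*784) - 35173 = (-28 + 2*I - 3136*I) - 35173 = (-28 - 3134*I) - 35173 = -35201 - 3134*I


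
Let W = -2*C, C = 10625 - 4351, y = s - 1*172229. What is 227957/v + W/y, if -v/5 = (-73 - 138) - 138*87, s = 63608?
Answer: 25527411877/6635113785 ≈ 3.8473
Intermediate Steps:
y = -108621 (y = 63608 - 1*172229 = 63608 - 172229 = -108621)
v = 61085 (v = -5*((-73 - 138) - 138*87) = -5*(-211 - 12006) = -5*(-12217) = 61085)
C = 6274
W = -12548 (W = -2*6274 = -12548)
227957/v + W/y = 227957/61085 - 12548/(-108621) = 227957*(1/61085) - 12548*(-1/108621) = 227957/61085 + 12548/108621 = 25527411877/6635113785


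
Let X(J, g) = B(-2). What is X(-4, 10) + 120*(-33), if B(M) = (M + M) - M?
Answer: -3962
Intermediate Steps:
B(M) = M (B(M) = 2*M - M = M)
X(J, g) = -2
X(-4, 10) + 120*(-33) = -2 + 120*(-33) = -2 - 3960 = -3962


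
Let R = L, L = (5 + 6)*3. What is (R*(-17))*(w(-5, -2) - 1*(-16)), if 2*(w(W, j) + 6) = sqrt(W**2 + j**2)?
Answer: -5610 - 561*sqrt(29)/2 ≈ -7120.5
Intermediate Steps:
w(W, j) = -6 + sqrt(W**2 + j**2)/2
L = 33 (L = 11*3 = 33)
R = 33
(R*(-17))*(w(-5, -2) - 1*(-16)) = (33*(-17))*((-6 + sqrt((-5)**2 + (-2)**2)/2) - 1*(-16)) = -561*((-6 + sqrt(25 + 4)/2) + 16) = -561*((-6 + sqrt(29)/2) + 16) = -561*(10 + sqrt(29)/2) = -5610 - 561*sqrt(29)/2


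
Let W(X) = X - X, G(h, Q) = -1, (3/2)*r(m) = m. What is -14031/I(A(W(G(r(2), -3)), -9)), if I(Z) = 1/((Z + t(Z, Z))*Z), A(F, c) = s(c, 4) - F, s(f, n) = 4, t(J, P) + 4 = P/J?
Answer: -56124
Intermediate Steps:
t(J, P) = -4 + P/J
r(m) = 2*m/3
W(X) = 0
A(F, c) = 4 - F
I(Z) = 1/(Z*(-3 + Z)) (I(Z) = 1/((Z + (-4 + Z/Z))*Z) = 1/((Z + (-4 + 1))*Z) = 1/((Z - 3)*Z) = 1/((-3 + Z)*Z) = 1/(Z*(-3 + Z)))
-14031/I(A(W(G(r(2), -3)), -9)) = -14031*(-3 + (4 - 1*0))*(4 - 1*0) = -14031*(-3 + (4 + 0))*(4 + 0) = -14031/(1/(4*(-3 + 4))) = -14031/((¼)/1) = -14031/((¼)*1) = -14031/¼ = -14031*4 = -56124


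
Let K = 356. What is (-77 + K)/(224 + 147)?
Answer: 279/371 ≈ 0.75202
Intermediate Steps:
(-77 + K)/(224 + 147) = (-77 + 356)/(224 + 147) = 279/371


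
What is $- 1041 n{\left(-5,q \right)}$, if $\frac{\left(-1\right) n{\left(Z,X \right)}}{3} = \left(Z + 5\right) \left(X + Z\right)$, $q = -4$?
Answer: $0$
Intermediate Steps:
$n{\left(Z,X \right)} = - 3 \left(5 + Z\right) \left(X + Z\right)$ ($n{\left(Z,X \right)} = - 3 \left(Z + 5\right) \left(X + Z\right) = - 3 \left(5 + Z\right) \left(X + Z\right)$)
$- 1041 n{\left(-5,q \right)} = - 1041 \left(\left(-15\right) \left(-4\right) - -75 - 3 \left(-5\right)^{2} - \left(-12\right) \left(-5\right)\right) = - 1041 \left(60 + 75 - 75 - 60\right) = \left(-1041\right) 0 = 0$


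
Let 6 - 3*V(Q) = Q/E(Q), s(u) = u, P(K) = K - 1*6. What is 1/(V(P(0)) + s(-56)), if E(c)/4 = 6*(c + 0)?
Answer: -72/3889 ≈ -0.018514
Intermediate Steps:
P(K) = -6 + K (P(K) = K - 6 = -6 + K)
E(c) = 24*c (E(c) = 4*(6*(c + 0)) = 4*(6*c) = 24*c)
V(Q) = 143/72 (V(Q) = 2 - Q/(3*(24*Q)) = 2 - Q*1/(24*Q)/3 = 2 - ⅓*1/24 = 2 - 1/72 = 143/72)
1/(V(P(0)) + s(-56)) = 1/(143/72 - 56) = 1/(-3889/72) = -72/3889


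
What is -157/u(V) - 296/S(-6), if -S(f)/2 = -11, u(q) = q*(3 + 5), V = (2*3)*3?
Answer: -23039/1584 ≈ -14.545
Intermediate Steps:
V = 18 (V = 6*3 = 18)
u(q) = 8*q (u(q) = q*8 = 8*q)
S(f) = 22 (S(f) = -2*(-11) = 22)
-157/u(V) - 296/S(-6) = -157/(8*18) - 296/22 = -157/144 - 296*1/22 = -157*1/144 - 148/11 = -157/144 - 148/11 = -23039/1584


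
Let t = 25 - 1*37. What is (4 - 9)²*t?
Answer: -300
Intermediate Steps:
t = -12 (t = 25 - 37 = -12)
(4 - 9)²*t = (4 - 9)²*(-12) = (-5)²*(-12) = 25*(-12) = -300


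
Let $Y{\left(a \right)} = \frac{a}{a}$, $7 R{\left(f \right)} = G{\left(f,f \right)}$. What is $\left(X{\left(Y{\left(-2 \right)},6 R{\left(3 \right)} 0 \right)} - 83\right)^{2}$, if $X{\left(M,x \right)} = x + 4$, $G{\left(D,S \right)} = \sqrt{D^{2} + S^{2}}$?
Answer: $6241$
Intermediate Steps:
$R{\left(f \right)} = \frac{\sqrt{2} \sqrt{f^{2}}}{7}$ ($R{\left(f \right)} = \frac{\sqrt{f^{2} + f^{2}}}{7} = \frac{\sqrt{2 f^{2}}}{7} = \frac{\sqrt{2} \sqrt{f^{2}}}{7}$)
$Y{\left(a \right)} = 1$
$X{\left(M,x \right)} = 4 + x$
$\left(X{\left(Y{\left(-2 \right)},6 R{\left(3 \right)} 0 \right)} - 83\right)^{2} = \left(\left(4 + 6 \frac{\sqrt{2} \sqrt{3^{2}}}{7} \cdot 0\right) - 83\right)^{2} = \left(\left(4 + 6 \frac{\sqrt{2} \sqrt{9}}{7} \cdot 0\right) - 83\right)^{2} = \left(\left(4 + 6 \cdot \frac{1}{7} \sqrt{2} \cdot 3 \cdot 0\right) - 83\right)^{2} = \left(\left(4 + 6 \frac{3 \sqrt{2}}{7} \cdot 0\right) - 83\right)^{2} = \left(\left(4 + \frac{18 \sqrt{2}}{7} \cdot 0\right) - 83\right)^{2} = \left(\left(4 + 0\right) - 83\right)^{2} = \left(4 - 83\right)^{2} = \left(-79\right)^{2} = 6241$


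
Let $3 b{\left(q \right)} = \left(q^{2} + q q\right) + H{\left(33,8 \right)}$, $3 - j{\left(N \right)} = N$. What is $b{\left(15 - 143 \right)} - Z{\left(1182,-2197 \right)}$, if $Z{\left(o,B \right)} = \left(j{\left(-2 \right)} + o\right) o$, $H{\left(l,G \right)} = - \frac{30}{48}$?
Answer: $- \frac{33410677}{24} \approx -1.3921 \cdot 10^{6}$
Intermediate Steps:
$j{\left(N \right)} = 3 - N$
$H{\left(l,G \right)} = - \frac{5}{8}$ ($H{\left(l,G \right)} = \left(-30\right) \frac{1}{48} = - \frac{5}{8}$)
$Z{\left(o,B \right)} = o \left(5 + o\right)$ ($Z{\left(o,B \right)} = \left(\left(3 - -2\right) + o\right) o = \left(\left(3 + 2\right) + o\right) o = \left(5 + o\right) o = o \left(5 + o\right)$)
$b{\left(q \right)} = - \frac{5}{24} + \frac{2 q^{2}}{3}$ ($b{\left(q \right)} = \frac{\left(q^{2} + q q\right) - \frac{5}{8}}{3} = \frac{\left(q^{2} + q^{2}\right) - \frac{5}{8}}{3} = \frac{2 q^{2} - \frac{5}{8}}{3} = \frac{- \frac{5}{8} + 2 q^{2}}{3} = - \frac{5}{24} + \frac{2 q^{2}}{3}$)
$b{\left(15 - 143 \right)} - Z{\left(1182,-2197 \right)} = \left(- \frac{5}{24} + \frac{2 \left(15 - 143\right)^{2}}{3}\right) - 1182 \left(5 + 1182\right) = \left(- \frac{5}{24} + \frac{2 \left(15 - 143\right)^{2}}{3}\right) - 1182 \cdot 1187 = \left(- \frac{5}{24} + \frac{2 \left(-128\right)^{2}}{3}\right) - 1403034 = \left(- \frac{5}{24} + \frac{2}{3} \cdot 16384\right) - 1403034 = \left(- \frac{5}{24} + \frac{32768}{3}\right) - 1403034 = \frac{262139}{24} - 1403034 = - \frac{33410677}{24}$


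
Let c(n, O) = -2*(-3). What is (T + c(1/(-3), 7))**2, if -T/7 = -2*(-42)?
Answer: 338724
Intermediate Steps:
T = -588 (T = -(-14)*(-42) = -7*84 = -588)
c(n, O) = 6
(T + c(1/(-3), 7))**2 = (-588 + 6)**2 = (-582)**2 = 338724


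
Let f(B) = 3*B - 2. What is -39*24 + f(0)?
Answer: -938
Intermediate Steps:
f(B) = -2 + 3*B
-39*24 + f(0) = -39*24 + (-2 + 3*0) = -936 + (-2 + 0) = -936 - 2 = -938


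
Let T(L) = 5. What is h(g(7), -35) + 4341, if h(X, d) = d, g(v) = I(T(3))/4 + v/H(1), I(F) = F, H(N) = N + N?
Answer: 4306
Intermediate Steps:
H(N) = 2*N
g(v) = 5/4 + v/2 (g(v) = 5/4 + v/((2*1)) = 5*(¼) + v/2 = 5/4 + v*(½) = 5/4 + v/2)
h(g(7), -35) + 4341 = -35 + 4341 = 4306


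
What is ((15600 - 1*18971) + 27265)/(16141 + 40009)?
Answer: 11947/28075 ≈ 0.42554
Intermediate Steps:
((15600 - 1*18971) + 27265)/(16141 + 40009) = ((15600 - 18971) + 27265)/56150 = (-3371 + 27265)*(1/56150) = 23894*(1/56150) = 11947/28075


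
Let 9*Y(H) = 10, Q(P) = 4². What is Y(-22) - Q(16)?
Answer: -134/9 ≈ -14.889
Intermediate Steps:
Q(P) = 16
Y(H) = 10/9 (Y(H) = (⅑)*10 = 10/9)
Y(-22) - Q(16) = 10/9 - 1*16 = 10/9 - 16 = -134/9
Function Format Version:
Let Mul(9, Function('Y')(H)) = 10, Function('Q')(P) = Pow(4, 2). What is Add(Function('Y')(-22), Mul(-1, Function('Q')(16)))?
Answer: Rational(-134, 9) ≈ -14.889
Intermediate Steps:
Function('Q')(P) = 16
Function('Y')(H) = Rational(10, 9) (Function('Y')(H) = Mul(Rational(1, 9), 10) = Rational(10, 9))
Add(Function('Y')(-22), Mul(-1, Function('Q')(16))) = Add(Rational(10, 9), Mul(-1, 16)) = Add(Rational(10, 9), -16) = Rational(-134, 9)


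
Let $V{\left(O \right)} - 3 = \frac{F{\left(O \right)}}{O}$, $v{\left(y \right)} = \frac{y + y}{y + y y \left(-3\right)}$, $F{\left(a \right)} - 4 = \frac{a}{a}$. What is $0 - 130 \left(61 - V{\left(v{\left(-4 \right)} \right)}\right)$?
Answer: $-3315$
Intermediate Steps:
$F{\left(a \right)} = 5$ ($F{\left(a \right)} = 4 + \frac{a}{a} = 4 + 1 = 5$)
$v{\left(y \right)} = \frac{2 y}{y - 3 y^{2}}$ ($v{\left(y \right)} = \frac{2 y}{y + y^{2} \left(-3\right)} = \frac{2 y}{y - 3 y^{2}}$)
$V{\left(O \right)} = 3 + \frac{5}{O}$
$0 - 130 \left(61 - V{\left(v{\left(-4 \right)} \right)}\right) = 0 - 130 \left(61 - \left(3 + \frac{5}{\left(-2\right) \frac{1}{-1 + 3 \left(-4\right)}}\right)\right) = 0 - 130 \left(61 - \left(3 + \frac{5}{\left(-2\right) \frac{1}{-1 - 12}}\right)\right) = 0 - 130 \left(61 - \left(3 + \frac{5}{\left(-2\right) \frac{1}{-13}}\right)\right) = 0 - 130 \left(61 - \left(3 + \frac{5}{\left(-2\right) \left(- \frac{1}{13}\right)}\right)\right) = 0 - 130 \left(61 - \left(3 + \frac{5}{\frac{2}{13}}\right)\right) = 0 - 130 \left(61 - \left(3 + 5 \cdot \frac{13}{2}\right)\right) = 0 - 130 \left(61 - \left(3 + \frac{65}{2}\right)\right) = 0 - 130 \left(61 - \frac{71}{2}\right) = 0 - 3315 = -3315$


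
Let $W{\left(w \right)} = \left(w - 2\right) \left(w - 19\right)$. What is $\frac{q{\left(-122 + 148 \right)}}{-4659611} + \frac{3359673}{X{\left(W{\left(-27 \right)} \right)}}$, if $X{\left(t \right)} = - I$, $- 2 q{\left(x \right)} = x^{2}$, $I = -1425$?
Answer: $\frac{5218256582951}{2213315225} \approx 2357.7$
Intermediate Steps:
$W{\left(w \right)} = \left(-19 + w\right) \left(-2 + w\right)$ ($W{\left(w \right)} = \left(-2 + w\right) \left(-19 + w\right) = \left(-19 + w\right) \left(-2 + w\right)$)
$q{\left(x \right)} = - \frac{x^{2}}{2}$
$X{\left(t \right)} = 1425$ ($X{\left(t \right)} = \left(-1\right) \left(-1425\right) = 1425$)
$\frac{q{\left(-122 + 148 \right)}}{-4659611} + \frac{3359673}{X{\left(W{\left(-27 \right)} \right)}} = \frac{\left(- \frac{1}{2}\right) \left(-122 + 148\right)^{2}}{-4659611} + \frac{3359673}{1425} = - \frac{26^{2}}{2} \left(- \frac{1}{4659611}\right) + 3359673 \cdot \frac{1}{1425} = \left(- \frac{1}{2}\right) 676 \left(- \frac{1}{4659611}\right) + \frac{1119891}{475} = \left(-338\right) \left(- \frac{1}{4659611}\right) + \frac{1119891}{475} = \frac{338}{4659611} + \frac{1119891}{475} = \frac{5218256582951}{2213315225}$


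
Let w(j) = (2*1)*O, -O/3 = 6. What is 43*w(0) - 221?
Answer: -1769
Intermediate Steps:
O = -18 (O = -3*6 = -18)
w(j) = -36 (w(j) = (2*1)*(-18) = 2*(-18) = -36)
43*w(0) - 221 = 43*(-36) - 221 = -1548 - 221 = -1769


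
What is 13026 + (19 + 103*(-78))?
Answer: 5011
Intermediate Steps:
13026 + (19 + 103*(-78)) = 13026 + (19 - 8034) = 13026 - 8015 = 5011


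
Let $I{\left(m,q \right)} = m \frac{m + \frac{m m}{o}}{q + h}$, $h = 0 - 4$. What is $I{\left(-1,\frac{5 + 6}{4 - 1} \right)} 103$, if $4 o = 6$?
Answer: $-103$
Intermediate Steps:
$o = \frac{3}{2}$ ($o = \frac{1}{4} \cdot 6 = \frac{3}{2} \approx 1.5$)
$h = -4$ ($h = 0 - 4 = -4$)
$I{\left(m,q \right)} = \frac{m \left(m + \frac{2 m^{2}}{3}\right)}{-4 + q}$ ($I{\left(m,q \right)} = m \frac{m + \frac{m m}{\frac{3}{2}}}{q - 4} = m \frac{m + m^{2} \cdot \frac{2}{3}}{-4 + q} = m \frac{m + \frac{2 m^{2}}{3}}{-4 + q} = \frac{m \left(m + \frac{2 m^{2}}{3}\right)}{-4 + q}$)
$I{\left(-1,\frac{5 + 6}{4 - 1} \right)} 103 = \frac{\left(-1\right)^{2} \left(3 + 2 \left(-1\right)\right)}{3 \left(-4 + \frac{5 + 6}{4 - 1}\right)} 103 = \frac{1}{3} \cdot 1 \frac{1}{-4 + \frac{11}{3}} \left(3 - 2\right) 103 = \frac{1}{3} \cdot 1 \frac{1}{-4 + 11 \cdot \frac{1}{3}} \cdot 1 \cdot 103 = \frac{1}{3} \cdot 1 \frac{1}{-4 + \frac{11}{3}} \cdot 1 \cdot 103 = \frac{1}{3} \cdot 1 \frac{1}{- \frac{1}{3}} \cdot 1 \cdot 103 = \frac{1}{3} \cdot 1 \left(-3\right) 1 \cdot 103 = \left(-1\right) 103 = -103$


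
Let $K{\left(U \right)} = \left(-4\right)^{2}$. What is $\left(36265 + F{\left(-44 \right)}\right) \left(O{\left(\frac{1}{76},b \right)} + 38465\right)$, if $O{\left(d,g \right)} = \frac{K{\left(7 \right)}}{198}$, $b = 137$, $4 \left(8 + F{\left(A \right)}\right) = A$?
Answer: $\frac{46008775526}{33} \approx 1.3942 \cdot 10^{9}$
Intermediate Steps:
$F{\left(A \right)} = -8 + \frac{A}{4}$
$K{\left(U \right)} = 16$
$O{\left(d,g \right)} = \frac{8}{99}$ ($O{\left(d,g \right)} = \frac{16}{198} = 16 \cdot \frac{1}{198} = \frac{8}{99}$)
$\left(36265 + F{\left(-44 \right)}\right) \left(O{\left(\frac{1}{76},b \right)} + 38465\right) = \left(36265 + \left(-8 + \frac{1}{4} \left(-44\right)\right)\right) \left(\frac{8}{99} + 38465\right) = \left(36265 - 19\right) \frac{3808043}{99} = 36246 \cdot \frac{3808043}{99} = \frac{46008775526}{33}$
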